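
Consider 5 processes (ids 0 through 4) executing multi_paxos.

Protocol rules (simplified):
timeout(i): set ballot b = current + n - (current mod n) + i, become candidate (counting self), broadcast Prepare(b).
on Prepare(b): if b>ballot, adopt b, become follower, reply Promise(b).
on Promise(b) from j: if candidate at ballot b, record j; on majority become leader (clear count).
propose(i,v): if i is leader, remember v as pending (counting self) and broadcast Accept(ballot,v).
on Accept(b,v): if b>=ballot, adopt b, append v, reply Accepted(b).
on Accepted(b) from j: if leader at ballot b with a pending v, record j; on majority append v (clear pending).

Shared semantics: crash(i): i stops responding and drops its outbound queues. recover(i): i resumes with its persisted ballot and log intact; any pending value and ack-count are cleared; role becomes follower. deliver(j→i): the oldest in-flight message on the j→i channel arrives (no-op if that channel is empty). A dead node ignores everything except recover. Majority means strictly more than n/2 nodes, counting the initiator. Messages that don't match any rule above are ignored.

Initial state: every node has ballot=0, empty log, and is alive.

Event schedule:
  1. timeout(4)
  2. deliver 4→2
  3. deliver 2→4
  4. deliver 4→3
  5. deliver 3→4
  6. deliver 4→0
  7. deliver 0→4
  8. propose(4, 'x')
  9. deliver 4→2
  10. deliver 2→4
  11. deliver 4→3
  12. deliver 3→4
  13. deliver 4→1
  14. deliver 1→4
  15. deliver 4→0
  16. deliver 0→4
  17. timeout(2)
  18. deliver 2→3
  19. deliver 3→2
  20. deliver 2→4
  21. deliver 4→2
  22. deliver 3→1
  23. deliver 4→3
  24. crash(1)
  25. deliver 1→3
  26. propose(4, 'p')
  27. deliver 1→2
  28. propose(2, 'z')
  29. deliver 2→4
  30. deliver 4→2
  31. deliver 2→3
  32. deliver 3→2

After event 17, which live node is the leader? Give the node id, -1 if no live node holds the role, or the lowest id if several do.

1. timeout(4):  <4:cand b9 ->
2. deliver 4→2:  <2:foll b9 ->
3. deliver 2→4:  nop
4. deliver 4→3:  <3:foll b9 ->
5. deliver 3→4:  <4:lead b9 ->
6. deliver 4→0:  <0:foll b9 ->
7. deliver 0→4:  nop
8. propose(4,'x'):  nop
9. deliver 4→2:  <2:foll b9 x>
10. deliver 2→4:  nop
11. deliver 4→3:  <3:foll b9 x>
12. deliver 3→4:  <4:lead b9 x>
13. deliver 4→1:  <1:foll b9 ->
14. deliver 1→4:  nop
15. deliver 4→0:  <0:foll b9 x>
16. deliver 0→4:  nop
17. timeout(2):  <2:cand b12 x>

4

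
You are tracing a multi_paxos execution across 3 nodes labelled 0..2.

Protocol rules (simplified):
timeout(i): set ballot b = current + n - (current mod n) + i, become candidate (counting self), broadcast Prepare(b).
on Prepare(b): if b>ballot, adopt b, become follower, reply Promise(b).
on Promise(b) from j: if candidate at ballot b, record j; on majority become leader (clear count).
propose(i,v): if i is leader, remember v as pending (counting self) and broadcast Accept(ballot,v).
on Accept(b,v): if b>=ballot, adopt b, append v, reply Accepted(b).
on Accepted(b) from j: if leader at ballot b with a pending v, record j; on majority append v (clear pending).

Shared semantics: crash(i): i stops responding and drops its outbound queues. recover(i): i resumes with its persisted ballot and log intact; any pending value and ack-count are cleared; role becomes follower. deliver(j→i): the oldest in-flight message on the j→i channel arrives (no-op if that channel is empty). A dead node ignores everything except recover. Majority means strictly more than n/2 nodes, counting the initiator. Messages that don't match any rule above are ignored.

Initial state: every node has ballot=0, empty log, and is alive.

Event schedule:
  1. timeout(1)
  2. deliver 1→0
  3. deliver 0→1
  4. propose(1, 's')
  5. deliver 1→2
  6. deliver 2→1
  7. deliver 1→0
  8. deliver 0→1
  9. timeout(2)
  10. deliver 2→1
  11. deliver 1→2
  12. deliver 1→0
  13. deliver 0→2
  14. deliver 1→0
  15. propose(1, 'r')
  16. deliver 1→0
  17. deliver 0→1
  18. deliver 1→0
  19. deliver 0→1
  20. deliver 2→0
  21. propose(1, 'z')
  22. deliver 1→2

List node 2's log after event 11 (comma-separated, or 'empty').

empty

step 1 timeout(1): 1={cand,b=4,log=-}
step 2 deliver 1→0: 0={foll,b=4,log=-}
step 3 deliver 0→1: 1={lead,b=4,log=-}
step 4 propose(1,'s'): —
step 5 deliver 1→2: 2={foll,b=4,log=-}
step 6 deliver 2→1: —
step 7 deliver 1→0: 0={foll,b=4,log=s}
step 8 deliver 0→1: 1={lead,b=4,log=s}
step 9 timeout(2): 2={cand,b=8,log=-}
step 10 deliver 2→1: 1={foll,b=8,log=s}
step 11 deliver 1→2: —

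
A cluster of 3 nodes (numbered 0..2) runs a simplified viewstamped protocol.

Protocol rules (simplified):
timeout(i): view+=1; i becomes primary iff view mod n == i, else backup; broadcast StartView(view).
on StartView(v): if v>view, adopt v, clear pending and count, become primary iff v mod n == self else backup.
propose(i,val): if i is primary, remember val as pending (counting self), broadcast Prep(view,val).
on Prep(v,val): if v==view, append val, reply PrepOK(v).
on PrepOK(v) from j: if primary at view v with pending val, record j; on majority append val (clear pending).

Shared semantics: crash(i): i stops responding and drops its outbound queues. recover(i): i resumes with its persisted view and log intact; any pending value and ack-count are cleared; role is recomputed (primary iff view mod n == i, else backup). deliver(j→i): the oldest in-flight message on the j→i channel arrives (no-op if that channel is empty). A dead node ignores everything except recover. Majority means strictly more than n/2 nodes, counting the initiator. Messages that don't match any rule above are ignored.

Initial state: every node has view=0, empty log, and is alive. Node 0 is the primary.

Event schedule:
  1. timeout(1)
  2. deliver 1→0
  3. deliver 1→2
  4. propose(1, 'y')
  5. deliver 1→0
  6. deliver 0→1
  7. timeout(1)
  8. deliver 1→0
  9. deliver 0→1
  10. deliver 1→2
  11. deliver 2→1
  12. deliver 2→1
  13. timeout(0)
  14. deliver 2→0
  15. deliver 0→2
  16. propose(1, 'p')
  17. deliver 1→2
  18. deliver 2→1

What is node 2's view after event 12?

e1 timeout(1): 1[prim,v=1,-]
e2 deliver 1→0: 0[back,v=1,-]
e3 deliver 1→2: 2[back,v=1,-]
e4 propose(1,'y'): ·
e5 deliver 1→0: 0[back,v=1,y]
e6 deliver 0→1: 1[prim,v=1,y]
e7 timeout(1): 1[back,v=2,y]
e8 deliver 1→0: 0[back,v=2,y]
e9 deliver 0→1: ·
e10 deliver 1→2: 2[back,v=1,y]
e11 deliver 2→1: ·
e12 deliver 2→1: ·

1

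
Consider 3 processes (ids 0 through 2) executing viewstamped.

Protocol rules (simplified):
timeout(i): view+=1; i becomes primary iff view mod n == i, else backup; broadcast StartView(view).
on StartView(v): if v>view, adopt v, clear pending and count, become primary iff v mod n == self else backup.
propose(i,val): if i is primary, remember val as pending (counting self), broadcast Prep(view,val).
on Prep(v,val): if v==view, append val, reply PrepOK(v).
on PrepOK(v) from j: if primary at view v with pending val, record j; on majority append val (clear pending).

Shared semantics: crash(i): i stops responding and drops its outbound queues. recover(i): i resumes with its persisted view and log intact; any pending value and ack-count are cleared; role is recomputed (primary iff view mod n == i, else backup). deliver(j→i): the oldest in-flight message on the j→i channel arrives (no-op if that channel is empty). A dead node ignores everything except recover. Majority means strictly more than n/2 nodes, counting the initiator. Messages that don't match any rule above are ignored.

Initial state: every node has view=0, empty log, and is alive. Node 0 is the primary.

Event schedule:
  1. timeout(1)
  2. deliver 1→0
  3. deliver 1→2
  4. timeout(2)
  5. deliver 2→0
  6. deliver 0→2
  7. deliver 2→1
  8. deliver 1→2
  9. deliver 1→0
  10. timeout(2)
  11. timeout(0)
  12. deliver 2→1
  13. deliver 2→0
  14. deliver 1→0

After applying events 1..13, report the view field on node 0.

e1 timeout(1): 1[prim,v=1,-]
e2 deliver 1→0: 0[back,v=1,-]
e3 deliver 1→2: 2[back,v=1,-]
e4 timeout(2): 2[prim,v=2,-]
e5 deliver 2→0: 0[back,v=2,-]
e6 deliver 0→2: ·
e7 deliver 2→1: 1[back,v=2,-]
e8 deliver 1→2: ·
e9 deliver 1→0: ·
e10 timeout(2): 2[back,v=3,-]
e11 timeout(0): 0[prim,v=3,-]
e12 deliver 2→1: 1[back,v=3,-]
e13 deliver 2→0: ·

3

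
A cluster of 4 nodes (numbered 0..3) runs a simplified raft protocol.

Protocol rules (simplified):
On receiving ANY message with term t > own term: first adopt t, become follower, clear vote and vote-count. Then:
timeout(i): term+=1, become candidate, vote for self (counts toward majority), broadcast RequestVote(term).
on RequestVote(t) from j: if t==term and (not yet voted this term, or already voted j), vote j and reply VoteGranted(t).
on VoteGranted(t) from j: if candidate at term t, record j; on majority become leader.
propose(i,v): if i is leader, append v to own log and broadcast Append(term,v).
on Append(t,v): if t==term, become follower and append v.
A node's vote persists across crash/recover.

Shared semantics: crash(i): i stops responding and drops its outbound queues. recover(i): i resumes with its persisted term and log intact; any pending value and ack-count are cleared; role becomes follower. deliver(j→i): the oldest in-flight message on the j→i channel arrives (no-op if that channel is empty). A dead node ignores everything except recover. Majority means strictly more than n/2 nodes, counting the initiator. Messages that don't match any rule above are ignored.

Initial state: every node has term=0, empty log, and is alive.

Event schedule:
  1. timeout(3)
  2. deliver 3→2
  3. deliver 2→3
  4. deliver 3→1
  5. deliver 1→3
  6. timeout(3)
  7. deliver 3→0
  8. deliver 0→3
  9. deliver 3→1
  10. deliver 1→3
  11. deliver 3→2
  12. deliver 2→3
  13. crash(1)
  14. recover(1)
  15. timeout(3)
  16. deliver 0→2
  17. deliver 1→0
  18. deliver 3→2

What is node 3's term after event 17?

step 1 timeout(3): 3={cand,t=1,log=-}
step 2 deliver 3→2: 2={foll,t=1,log=-}
step 3 deliver 2→3: —
step 4 deliver 3→1: 1={foll,t=1,log=-}
step 5 deliver 1→3: 3={lead,t=1,log=-}
step 6 timeout(3): 3={cand,t=2,log=-}
step 7 deliver 3→0: 0={foll,t=1,log=-}
step 8 deliver 0→3: —
step 9 deliver 3→1: 1={foll,t=2,log=-}
step 10 deliver 1→3: —
step 11 deliver 3→2: 2={foll,t=2,log=-}
step 12 deliver 2→3: 3={lead,t=2,log=-}
step 13 crash(1): 1={✗foll,t=2,log=-}
step 14 recover(1): 1={foll,t=2,log=-}
step 15 timeout(3): 3={cand,t=3,log=-}
step 16 deliver 0→2: —
step 17 deliver 1→0: —

3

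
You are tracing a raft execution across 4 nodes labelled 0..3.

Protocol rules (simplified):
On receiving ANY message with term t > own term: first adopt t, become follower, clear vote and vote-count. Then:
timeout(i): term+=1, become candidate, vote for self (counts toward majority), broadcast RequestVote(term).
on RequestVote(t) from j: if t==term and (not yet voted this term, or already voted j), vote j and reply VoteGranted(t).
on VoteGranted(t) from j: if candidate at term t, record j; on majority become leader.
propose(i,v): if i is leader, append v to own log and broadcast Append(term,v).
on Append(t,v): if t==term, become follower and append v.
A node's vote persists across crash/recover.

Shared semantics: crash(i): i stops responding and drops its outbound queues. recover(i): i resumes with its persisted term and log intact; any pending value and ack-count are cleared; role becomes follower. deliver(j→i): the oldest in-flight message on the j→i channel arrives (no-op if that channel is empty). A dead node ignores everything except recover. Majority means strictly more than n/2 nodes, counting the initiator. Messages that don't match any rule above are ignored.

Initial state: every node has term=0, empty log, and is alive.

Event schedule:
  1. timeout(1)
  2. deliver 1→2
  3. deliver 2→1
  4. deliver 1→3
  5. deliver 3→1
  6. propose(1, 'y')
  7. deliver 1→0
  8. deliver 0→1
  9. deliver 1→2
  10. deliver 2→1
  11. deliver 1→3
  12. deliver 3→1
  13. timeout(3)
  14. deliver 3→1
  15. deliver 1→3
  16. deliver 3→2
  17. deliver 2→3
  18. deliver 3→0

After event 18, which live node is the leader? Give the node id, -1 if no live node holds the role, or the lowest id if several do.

3

e1 timeout(1): 1[cand,t=1,-]
e2 deliver 1→2: 2[foll,t=1,-]
e3 deliver 2→1: ·
e4 deliver 1→3: 3[foll,t=1,-]
e5 deliver 3→1: 1[lead,t=1,-]
e6 propose(1,'y'): 1[lead,t=1,y]
e7 deliver 1→0: 0[foll,t=1,-]
e8 deliver 0→1: ·
e9 deliver 1→2: 2[foll,t=1,y]
e10 deliver 2→1: ·
e11 deliver 1→3: 3[foll,t=1,y]
e12 deliver 3→1: ·
e13 timeout(3): 3[cand,t=2,y]
e14 deliver 3→1: 1[foll,t=2,y]
e15 deliver 1→3: ·
e16 deliver 3→2: 2[foll,t=2,y]
e17 deliver 2→3: 3[lead,t=2,y]
e18 deliver 3→0: 0[foll,t=2,-]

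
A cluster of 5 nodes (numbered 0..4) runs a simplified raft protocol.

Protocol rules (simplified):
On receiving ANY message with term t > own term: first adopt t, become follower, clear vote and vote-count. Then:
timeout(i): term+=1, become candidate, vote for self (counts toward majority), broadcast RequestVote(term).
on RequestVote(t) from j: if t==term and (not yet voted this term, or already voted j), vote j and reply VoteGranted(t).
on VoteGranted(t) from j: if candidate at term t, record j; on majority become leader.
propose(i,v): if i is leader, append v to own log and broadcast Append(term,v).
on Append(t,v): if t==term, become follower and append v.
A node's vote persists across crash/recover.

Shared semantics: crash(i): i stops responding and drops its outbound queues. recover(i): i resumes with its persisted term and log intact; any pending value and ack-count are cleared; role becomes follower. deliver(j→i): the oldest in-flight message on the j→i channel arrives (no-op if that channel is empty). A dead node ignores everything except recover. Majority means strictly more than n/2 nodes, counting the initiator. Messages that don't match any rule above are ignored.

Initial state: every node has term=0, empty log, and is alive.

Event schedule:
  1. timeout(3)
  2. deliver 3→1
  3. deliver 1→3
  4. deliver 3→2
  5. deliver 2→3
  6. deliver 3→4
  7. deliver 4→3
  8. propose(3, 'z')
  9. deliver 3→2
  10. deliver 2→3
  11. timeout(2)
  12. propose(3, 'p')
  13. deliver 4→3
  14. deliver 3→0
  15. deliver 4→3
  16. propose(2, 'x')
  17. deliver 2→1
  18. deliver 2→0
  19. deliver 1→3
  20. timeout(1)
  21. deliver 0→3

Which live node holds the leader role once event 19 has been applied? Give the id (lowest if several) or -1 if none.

3

e1 timeout(3): 3[cand,t=1,-]
e2 deliver 3→1: 1[foll,t=1,-]
e3 deliver 1→3: ·
e4 deliver 3→2: 2[foll,t=1,-]
e5 deliver 2→3: 3[lead,t=1,-]
e6 deliver 3→4: 4[foll,t=1,-]
e7 deliver 4→3: ·
e8 propose(3,'z'): 3[lead,t=1,z]
e9 deliver 3→2: 2[foll,t=1,z]
e10 deliver 2→3: ·
e11 timeout(2): 2[cand,t=2,z]
e12 propose(3,'p'): 3[lead,t=1,z,p]
e13 deliver 4→3: ·
e14 deliver 3→0: 0[foll,t=1,-]
e15 deliver 4→3: ·
e16 propose(2,'x'): ·
e17 deliver 2→1: 1[foll,t=2,-]
e18 deliver 2→0: 0[foll,t=2,-]
e19 deliver 1→3: ·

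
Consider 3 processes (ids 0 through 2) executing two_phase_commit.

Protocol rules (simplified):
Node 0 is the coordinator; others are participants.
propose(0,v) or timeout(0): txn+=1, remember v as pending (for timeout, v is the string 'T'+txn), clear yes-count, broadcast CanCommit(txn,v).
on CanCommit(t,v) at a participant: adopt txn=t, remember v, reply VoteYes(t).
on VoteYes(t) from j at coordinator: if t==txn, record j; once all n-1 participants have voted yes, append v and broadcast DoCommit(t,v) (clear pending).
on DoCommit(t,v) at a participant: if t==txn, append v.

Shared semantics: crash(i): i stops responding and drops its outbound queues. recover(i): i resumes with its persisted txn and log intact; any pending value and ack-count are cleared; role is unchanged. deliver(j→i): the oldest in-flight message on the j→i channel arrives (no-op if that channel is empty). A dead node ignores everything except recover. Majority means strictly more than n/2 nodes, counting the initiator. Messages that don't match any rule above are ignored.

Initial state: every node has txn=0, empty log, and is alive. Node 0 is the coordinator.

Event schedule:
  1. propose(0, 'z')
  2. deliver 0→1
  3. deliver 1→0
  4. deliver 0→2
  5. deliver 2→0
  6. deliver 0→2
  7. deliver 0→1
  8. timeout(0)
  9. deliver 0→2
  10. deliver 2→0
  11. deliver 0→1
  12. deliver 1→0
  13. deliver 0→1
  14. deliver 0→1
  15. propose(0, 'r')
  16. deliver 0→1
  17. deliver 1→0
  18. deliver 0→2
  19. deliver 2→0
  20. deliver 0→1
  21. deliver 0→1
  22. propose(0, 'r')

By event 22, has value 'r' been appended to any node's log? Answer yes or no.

no

after 1 — propose(0,'z'): n0:coor/t1/[-]
after 2 — deliver 0→1: n1:part/t1/[-]
after 3 — deliver 1→0: ·
after 4 — deliver 0→2: n2:part/t1/[-]
after 5 — deliver 2→0: n0:coor/t1/[z]
after 6 — deliver 0→2: n2:part/t1/[z]
after 7 — deliver 0→1: n1:part/t1/[z]
after 8 — timeout(0): n0:coor/t2/[z]
after 9 — deliver 0→2: n2:part/t2/[z]
after 10 — deliver 2→0: ·
after 11 — deliver 0→1: n1:part/t2/[z]
after 12 — deliver 1→0: n0:coor/t2/[z,T2]
after 13 — deliver 0→1: n1:part/t2/[z,T2]
after 14 — deliver 0→1: ·
after 15 — propose(0,'r'): n0:coor/t3/[z,T2]
after 16 — deliver 0→1: n1:part/t3/[z,T2]
after 17 — deliver 1→0: ·
after 18 — deliver 0→2: n2:part/t2/[z,T2]
after 19 — deliver 2→0: ·
after 20 — deliver 0→1: ·
after 21 — deliver 0→1: ·
after 22 — propose(0,'r'): n0:coor/t4/[z,T2]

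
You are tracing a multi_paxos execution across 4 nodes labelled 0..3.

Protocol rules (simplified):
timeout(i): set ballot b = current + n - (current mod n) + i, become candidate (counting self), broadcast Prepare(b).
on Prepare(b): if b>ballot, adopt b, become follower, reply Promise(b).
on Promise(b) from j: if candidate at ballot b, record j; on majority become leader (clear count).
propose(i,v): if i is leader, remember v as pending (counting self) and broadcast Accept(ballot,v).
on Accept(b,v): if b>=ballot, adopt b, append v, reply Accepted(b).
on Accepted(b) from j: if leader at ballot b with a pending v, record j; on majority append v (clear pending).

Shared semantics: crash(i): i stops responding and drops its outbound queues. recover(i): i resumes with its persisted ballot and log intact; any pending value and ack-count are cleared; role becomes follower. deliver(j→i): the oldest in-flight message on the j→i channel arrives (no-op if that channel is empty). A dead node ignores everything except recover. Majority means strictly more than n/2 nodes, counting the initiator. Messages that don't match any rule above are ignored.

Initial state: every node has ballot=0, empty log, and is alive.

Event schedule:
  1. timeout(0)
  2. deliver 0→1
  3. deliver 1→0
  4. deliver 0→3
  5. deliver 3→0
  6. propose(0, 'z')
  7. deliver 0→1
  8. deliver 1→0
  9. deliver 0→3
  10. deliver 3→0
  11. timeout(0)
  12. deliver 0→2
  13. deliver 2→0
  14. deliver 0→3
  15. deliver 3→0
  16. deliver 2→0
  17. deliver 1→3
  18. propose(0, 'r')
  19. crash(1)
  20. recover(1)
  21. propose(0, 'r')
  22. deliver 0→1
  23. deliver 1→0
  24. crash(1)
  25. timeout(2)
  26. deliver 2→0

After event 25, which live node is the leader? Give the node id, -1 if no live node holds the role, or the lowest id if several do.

0

e1 timeout(0): 0[cand,b=4,-]
e2 deliver 0→1: 1[foll,b=4,-]
e3 deliver 1→0: ·
e4 deliver 0→3: 3[foll,b=4,-]
e5 deliver 3→0: 0[lead,b=4,-]
e6 propose(0,'z'): ·
e7 deliver 0→1: 1[foll,b=4,z]
e8 deliver 1→0: ·
e9 deliver 0→3: 3[foll,b=4,z]
e10 deliver 3→0: 0[lead,b=4,z]
e11 timeout(0): 0[cand,b=8,z]
e12 deliver 0→2: 2[foll,b=4,-]
e13 deliver 2→0: ·
e14 deliver 0→3: 3[foll,b=8,z]
e15 deliver 3→0: ·
e16 deliver 2→0: ·
e17 deliver 1→3: ·
e18 propose(0,'r'): ·
e19 crash(1): 1[✗foll,b=4,z]
e20 recover(1): 1[foll,b=4,z]
e21 propose(0,'r'): ·
e22 deliver 0→1: 1[foll,b=8,z]
e23 deliver 1→0: 0[lead,b=8,z]
e24 crash(1): 1[✗foll,b=8,z]
e25 timeout(2): 2[cand,b=10,-]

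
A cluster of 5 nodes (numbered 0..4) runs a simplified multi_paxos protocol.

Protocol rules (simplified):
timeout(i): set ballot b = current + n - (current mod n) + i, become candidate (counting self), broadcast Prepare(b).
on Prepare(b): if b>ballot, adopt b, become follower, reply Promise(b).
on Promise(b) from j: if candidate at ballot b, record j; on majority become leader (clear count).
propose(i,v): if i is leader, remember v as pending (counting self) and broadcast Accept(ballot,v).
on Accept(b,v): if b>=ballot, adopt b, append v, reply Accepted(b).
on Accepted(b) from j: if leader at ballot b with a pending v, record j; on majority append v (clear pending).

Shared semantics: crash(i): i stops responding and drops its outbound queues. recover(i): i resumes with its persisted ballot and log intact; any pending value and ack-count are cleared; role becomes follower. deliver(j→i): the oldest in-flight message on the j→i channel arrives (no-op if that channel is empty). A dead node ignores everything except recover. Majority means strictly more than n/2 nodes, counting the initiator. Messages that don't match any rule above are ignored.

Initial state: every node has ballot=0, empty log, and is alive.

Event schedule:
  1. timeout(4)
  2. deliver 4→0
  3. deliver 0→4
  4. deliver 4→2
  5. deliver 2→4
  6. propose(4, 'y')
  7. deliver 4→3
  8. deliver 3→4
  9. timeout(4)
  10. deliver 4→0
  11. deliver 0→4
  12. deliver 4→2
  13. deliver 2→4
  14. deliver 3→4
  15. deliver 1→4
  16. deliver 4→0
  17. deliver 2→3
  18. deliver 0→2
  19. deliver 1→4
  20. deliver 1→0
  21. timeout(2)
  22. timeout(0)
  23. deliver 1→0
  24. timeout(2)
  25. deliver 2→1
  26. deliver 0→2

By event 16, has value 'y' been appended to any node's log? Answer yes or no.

yes

1. timeout(4):  <4:cand b9 ->
2. deliver 4→0:  <0:foll b9 ->
3. deliver 0→4:  nop
4. deliver 4→2:  <2:foll b9 ->
5. deliver 2→4:  <4:lead b9 ->
6. propose(4,'y'):  nop
7. deliver 4→3:  <3:foll b9 ->
8. deliver 3→4:  nop
9. timeout(4):  <4:cand b14 ->
10. deliver 4→0:  <0:foll b9 y>
11. deliver 0→4:  nop
12. deliver 4→2:  <2:foll b9 y>
13. deliver 2→4:  nop
14. deliver 3→4:  nop
15. deliver 1→4:  nop
16. deliver 4→0:  <0:foll b14 y>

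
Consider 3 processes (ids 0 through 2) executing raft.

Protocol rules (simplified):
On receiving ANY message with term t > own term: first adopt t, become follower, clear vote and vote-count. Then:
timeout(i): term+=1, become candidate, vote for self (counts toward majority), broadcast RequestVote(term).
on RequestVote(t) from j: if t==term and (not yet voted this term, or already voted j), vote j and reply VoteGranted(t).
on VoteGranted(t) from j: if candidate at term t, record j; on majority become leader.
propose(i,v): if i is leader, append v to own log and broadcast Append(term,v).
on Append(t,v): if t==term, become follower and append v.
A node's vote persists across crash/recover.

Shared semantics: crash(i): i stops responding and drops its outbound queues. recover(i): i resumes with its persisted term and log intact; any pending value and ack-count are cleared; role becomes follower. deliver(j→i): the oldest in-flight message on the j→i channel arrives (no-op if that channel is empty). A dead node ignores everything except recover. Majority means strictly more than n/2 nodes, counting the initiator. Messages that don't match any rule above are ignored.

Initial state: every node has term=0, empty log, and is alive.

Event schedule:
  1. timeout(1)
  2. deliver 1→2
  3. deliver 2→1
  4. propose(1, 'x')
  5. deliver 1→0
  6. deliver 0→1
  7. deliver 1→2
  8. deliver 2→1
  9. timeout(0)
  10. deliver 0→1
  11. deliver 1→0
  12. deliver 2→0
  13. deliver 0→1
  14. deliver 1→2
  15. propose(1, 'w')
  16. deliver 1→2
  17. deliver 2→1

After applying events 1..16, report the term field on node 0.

e1 timeout(1): 1[cand,t=1,-]
e2 deliver 1→2: 2[foll,t=1,-]
e3 deliver 2→1: 1[lead,t=1,-]
e4 propose(1,'x'): 1[lead,t=1,x]
e5 deliver 1→0: 0[foll,t=1,-]
e6 deliver 0→1: ·
e7 deliver 1→2: 2[foll,t=1,x]
e8 deliver 2→1: ·
e9 timeout(0): 0[cand,t=2,-]
e10 deliver 0→1: 1[foll,t=2,x]
e11 deliver 1→0: ·
e12 deliver 2→0: ·
e13 deliver 0→1: ·
e14 deliver 1→2: ·
e15 propose(1,'w'): ·
e16 deliver 1→2: ·

2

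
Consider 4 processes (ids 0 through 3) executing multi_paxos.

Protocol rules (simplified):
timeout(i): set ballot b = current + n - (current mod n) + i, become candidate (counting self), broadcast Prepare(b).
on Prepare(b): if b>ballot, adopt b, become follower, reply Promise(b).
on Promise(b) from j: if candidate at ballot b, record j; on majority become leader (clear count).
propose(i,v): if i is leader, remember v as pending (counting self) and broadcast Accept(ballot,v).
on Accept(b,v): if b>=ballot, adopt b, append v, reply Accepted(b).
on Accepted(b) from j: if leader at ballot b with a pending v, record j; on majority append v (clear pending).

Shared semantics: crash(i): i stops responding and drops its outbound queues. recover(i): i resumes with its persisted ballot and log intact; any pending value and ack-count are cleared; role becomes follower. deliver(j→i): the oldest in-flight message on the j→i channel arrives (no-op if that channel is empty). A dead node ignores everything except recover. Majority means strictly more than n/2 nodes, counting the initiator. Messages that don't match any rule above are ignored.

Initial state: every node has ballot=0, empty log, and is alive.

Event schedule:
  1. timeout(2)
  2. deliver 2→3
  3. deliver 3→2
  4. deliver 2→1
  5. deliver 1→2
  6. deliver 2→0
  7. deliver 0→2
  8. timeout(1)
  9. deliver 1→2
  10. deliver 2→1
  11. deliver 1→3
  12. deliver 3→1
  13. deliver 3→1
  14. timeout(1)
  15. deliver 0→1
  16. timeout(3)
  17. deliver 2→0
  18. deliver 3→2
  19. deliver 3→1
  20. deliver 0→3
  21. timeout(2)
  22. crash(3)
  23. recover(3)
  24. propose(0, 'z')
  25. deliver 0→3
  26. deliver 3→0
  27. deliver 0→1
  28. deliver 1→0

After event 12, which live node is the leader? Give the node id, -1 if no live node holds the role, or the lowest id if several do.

1

[1] timeout(2) → N2(cand b6 [-])
[2] deliver 2→3 → N3(foll b6 [-])
[3] deliver 3→2 → ∅
[4] deliver 2→1 → N1(foll b6 [-])
[5] deliver 1→2 → N2(lead b6 [-])
[6] deliver 2→0 → N0(foll b6 [-])
[7] deliver 0→2 → ∅
[8] timeout(1) → N1(cand b9 [-])
[9] deliver 1→2 → N2(foll b9 [-])
[10] deliver 2→1 → ∅
[11] deliver 1→3 → N3(foll b9 [-])
[12] deliver 3→1 → N1(lead b9 [-])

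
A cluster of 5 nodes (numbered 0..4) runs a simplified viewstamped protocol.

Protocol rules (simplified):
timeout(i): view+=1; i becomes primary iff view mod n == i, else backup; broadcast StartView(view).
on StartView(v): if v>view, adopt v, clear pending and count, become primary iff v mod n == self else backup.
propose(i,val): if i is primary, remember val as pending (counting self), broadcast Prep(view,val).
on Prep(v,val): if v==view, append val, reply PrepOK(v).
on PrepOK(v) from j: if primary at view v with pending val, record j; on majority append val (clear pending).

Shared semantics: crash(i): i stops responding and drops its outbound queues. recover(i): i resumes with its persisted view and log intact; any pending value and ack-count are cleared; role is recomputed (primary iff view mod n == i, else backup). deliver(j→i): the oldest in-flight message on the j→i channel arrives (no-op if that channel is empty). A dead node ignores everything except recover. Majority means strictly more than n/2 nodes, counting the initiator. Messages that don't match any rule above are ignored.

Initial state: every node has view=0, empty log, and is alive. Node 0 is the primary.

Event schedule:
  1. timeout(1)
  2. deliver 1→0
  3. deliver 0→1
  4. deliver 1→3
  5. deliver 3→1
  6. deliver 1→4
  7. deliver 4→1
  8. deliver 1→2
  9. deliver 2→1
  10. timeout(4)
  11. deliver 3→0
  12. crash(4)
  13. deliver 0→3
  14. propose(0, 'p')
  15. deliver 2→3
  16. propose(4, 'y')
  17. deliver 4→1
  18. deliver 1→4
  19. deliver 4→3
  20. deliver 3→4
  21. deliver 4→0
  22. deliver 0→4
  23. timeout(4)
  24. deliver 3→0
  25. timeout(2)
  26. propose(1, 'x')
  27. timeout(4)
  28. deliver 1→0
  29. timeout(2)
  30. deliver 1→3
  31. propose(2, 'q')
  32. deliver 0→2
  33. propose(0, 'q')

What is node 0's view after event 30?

step 1 timeout(1): 1={prim,v=1,log=-}
step 2 deliver 1→0: 0={back,v=1,log=-}
step 3 deliver 0→1: —
step 4 deliver 1→3: 3={back,v=1,log=-}
step 5 deliver 3→1: —
step 6 deliver 1→4: 4={back,v=1,log=-}
step 7 deliver 4→1: —
step 8 deliver 1→2: 2={back,v=1,log=-}
step 9 deliver 2→1: —
step 10 timeout(4): 4={back,v=2,log=-}
step 11 deliver 3→0: —
step 12 crash(4): 4={✗back,v=2,log=-}
step 13 deliver 0→3: —
step 14 propose(0,'p'): —
step 15 deliver 2→3: —
step 16 propose(4,'y'): —
step 17 deliver 4→1: —
step 18 deliver 1→4: —
step 19 deliver 4→3: —
step 20 deliver 3→4: —
step 21 deliver 4→0: —
step 22 deliver 0→4: —
step 23 timeout(4): —
step 24 deliver 3→0: —
step 25 timeout(2): 2={prim,v=2,log=-}
step 26 propose(1,'x'): —
step 27 timeout(4): —
step 28 deliver 1→0: 0={back,v=1,log=x}
step 29 timeout(2): 2={back,v=3,log=-}
step 30 deliver 1→3: 3={back,v=1,log=x}

1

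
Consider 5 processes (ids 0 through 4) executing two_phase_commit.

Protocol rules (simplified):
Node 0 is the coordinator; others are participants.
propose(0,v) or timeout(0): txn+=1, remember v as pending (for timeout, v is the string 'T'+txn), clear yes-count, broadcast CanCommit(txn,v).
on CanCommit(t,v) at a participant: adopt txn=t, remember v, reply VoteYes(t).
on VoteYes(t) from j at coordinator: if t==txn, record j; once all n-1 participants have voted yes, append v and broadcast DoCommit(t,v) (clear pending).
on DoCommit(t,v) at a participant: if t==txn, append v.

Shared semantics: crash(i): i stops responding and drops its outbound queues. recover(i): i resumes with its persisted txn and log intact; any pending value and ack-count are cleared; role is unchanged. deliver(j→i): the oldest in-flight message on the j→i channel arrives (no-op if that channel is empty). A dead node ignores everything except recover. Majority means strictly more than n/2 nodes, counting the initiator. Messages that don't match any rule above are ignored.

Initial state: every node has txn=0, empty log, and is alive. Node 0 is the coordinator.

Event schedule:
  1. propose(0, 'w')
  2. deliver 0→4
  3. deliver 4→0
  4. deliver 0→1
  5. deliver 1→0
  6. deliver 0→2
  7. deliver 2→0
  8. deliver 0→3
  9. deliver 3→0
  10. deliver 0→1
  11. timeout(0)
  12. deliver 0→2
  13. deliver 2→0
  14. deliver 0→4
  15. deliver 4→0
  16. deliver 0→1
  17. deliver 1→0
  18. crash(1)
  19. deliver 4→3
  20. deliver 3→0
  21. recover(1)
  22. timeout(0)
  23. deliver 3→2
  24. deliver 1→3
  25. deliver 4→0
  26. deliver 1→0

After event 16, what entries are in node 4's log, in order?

step 1 propose(0,'w'): 0={coor,t=1,log=-}
step 2 deliver 0→4: 4={part,t=1,log=-}
step 3 deliver 4→0: —
step 4 deliver 0→1: 1={part,t=1,log=-}
step 5 deliver 1→0: —
step 6 deliver 0→2: 2={part,t=1,log=-}
step 7 deliver 2→0: —
step 8 deliver 0→3: 3={part,t=1,log=-}
step 9 deliver 3→0: 0={coor,t=1,log=w}
step 10 deliver 0→1: 1={part,t=1,log=w}
step 11 timeout(0): 0={coor,t=2,log=w}
step 12 deliver 0→2: 2={part,t=1,log=w}
step 13 deliver 2→0: —
step 14 deliver 0→4: 4={part,t=1,log=w}
step 15 deliver 4→0: —
step 16 deliver 0→1: 1={part,t=2,log=w}

w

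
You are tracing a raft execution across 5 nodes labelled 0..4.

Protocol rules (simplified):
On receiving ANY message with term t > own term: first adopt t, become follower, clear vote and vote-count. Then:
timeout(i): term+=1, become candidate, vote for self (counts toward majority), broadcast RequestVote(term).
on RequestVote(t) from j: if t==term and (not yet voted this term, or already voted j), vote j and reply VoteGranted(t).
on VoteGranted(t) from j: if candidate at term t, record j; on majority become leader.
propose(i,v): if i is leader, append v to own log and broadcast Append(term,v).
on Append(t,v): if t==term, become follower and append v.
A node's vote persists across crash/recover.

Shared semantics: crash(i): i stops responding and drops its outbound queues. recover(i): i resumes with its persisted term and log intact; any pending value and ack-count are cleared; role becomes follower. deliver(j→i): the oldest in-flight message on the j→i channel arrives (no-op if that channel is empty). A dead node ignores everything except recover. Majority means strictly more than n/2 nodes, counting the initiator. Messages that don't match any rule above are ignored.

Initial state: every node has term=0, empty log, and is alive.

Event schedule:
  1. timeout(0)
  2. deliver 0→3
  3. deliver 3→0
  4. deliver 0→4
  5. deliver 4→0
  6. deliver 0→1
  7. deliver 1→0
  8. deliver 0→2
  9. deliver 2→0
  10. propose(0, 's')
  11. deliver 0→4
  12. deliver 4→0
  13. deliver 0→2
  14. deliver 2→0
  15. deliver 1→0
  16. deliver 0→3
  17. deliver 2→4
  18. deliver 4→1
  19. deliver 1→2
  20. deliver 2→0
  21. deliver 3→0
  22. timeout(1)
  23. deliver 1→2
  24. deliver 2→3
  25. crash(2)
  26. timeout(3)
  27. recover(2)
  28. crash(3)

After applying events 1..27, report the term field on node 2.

2

[1] timeout(0) → N0(cand t1 [-])
[2] deliver 0→3 → N3(foll t1 [-])
[3] deliver 3→0 → ∅
[4] deliver 0→4 → N4(foll t1 [-])
[5] deliver 4→0 → N0(lead t1 [-])
[6] deliver 0→1 → N1(foll t1 [-])
[7] deliver 1→0 → ∅
[8] deliver 0→2 → N2(foll t1 [-])
[9] deliver 2→0 → ∅
[10] propose(0,'s') → N0(lead t1 [s])
[11] deliver 0→4 → N4(foll t1 [s])
[12] deliver 4→0 → ∅
[13] deliver 0→2 → N2(foll t1 [s])
[14] deliver 2→0 → ∅
[15] deliver 1→0 → ∅
[16] deliver 0→3 → N3(foll t1 [s])
[17] deliver 2→4 → ∅
[18] deliver 4→1 → ∅
[19] deliver 1→2 → ∅
[20] deliver 2→0 → ∅
[21] deliver 3→0 → ∅
[22] timeout(1) → N1(cand t2 [-])
[23] deliver 1→2 → N2(foll t2 [s])
[24] deliver 2→3 → ∅
[25] crash(2) → N2(✗foll t2 [s])
[26] timeout(3) → N3(cand t2 [s])
[27] recover(2) → N2(foll t2 [s])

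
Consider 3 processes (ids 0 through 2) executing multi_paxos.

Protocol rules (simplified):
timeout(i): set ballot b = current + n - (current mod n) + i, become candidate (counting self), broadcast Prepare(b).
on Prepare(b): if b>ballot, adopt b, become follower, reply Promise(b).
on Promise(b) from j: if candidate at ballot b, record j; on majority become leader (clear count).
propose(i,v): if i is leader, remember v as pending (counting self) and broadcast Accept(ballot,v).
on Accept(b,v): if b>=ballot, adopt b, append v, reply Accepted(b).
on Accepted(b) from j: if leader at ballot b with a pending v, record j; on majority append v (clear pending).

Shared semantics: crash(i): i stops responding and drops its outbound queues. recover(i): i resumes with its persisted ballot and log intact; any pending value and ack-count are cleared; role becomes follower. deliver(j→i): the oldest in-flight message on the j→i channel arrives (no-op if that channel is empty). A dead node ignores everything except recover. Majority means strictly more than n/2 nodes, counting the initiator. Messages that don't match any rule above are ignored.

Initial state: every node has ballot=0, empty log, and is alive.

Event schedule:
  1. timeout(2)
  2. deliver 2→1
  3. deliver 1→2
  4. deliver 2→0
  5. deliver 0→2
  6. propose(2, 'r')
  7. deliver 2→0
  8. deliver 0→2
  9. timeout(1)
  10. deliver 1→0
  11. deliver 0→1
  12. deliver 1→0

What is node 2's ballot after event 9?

5

1. timeout(2):  <2:cand b5 ->
2. deliver 2→1:  <1:foll b5 ->
3. deliver 1→2:  <2:lead b5 ->
4. deliver 2→0:  <0:foll b5 ->
5. deliver 0→2:  nop
6. propose(2,'r'):  nop
7. deliver 2→0:  <0:foll b5 r>
8. deliver 0→2:  <2:lead b5 r>
9. timeout(1):  <1:cand b7 ->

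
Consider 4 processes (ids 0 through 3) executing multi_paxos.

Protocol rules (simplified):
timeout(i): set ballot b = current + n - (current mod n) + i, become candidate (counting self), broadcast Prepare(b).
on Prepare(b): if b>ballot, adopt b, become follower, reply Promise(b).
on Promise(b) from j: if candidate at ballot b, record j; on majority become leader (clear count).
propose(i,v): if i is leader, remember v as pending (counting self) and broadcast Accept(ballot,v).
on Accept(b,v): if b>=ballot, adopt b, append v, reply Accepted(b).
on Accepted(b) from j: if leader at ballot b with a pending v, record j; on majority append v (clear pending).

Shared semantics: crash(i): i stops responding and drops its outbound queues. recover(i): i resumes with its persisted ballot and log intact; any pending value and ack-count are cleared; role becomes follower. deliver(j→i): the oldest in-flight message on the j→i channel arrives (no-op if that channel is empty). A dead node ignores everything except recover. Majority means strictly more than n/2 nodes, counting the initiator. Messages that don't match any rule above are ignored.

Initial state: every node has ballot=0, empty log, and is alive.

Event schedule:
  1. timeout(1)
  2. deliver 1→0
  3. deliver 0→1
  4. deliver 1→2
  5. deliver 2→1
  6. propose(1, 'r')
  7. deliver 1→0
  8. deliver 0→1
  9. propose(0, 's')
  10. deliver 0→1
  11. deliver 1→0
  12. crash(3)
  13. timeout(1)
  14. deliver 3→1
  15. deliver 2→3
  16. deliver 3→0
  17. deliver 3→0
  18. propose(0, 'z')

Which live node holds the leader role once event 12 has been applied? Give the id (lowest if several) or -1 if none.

[1] timeout(1) → N1(cand b5 [-])
[2] deliver 1→0 → N0(foll b5 [-])
[3] deliver 0→1 → ∅
[4] deliver 1→2 → N2(foll b5 [-])
[5] deliver 2→1 → N1(lead b5 [-])
[6] propose(1,'r') → ∅
[7] deliver 1→0 → N0(foll b5 [r])
[8] deliver 0→1 → ∅
[9] propose(0,'s') → ∅
[10] deliver 0→1 → ∅
[11] deliver 1→0 → ∅
[12] crash(3) → N3(✗foll b0 [-])

1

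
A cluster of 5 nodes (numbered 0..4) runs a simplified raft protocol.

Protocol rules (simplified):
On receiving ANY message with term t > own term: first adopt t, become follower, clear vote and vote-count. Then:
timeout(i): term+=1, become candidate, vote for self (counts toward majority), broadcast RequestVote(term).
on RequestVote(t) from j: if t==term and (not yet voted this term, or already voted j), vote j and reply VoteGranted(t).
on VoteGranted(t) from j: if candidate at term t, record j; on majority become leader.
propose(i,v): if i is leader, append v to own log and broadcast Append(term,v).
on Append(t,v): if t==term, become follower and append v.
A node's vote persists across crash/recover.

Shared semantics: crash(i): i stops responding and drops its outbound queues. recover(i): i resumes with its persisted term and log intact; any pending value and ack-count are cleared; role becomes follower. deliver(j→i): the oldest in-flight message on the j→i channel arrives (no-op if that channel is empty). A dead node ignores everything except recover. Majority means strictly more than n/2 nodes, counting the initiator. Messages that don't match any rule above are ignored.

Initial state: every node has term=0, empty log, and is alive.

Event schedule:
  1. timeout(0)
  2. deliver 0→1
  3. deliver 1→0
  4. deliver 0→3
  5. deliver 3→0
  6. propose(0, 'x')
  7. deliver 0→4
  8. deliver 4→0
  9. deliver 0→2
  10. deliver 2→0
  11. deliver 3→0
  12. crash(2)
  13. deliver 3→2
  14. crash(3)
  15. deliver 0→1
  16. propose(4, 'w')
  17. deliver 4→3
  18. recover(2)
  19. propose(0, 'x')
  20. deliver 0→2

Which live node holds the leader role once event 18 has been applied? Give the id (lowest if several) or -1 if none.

0

after 1 — timeout(0): n0:cand/t1/[-]
after 2 — deliver 0→1: n1:foll/t1/[-]
after 3 — deliver 1→0: ·
after 4 — deliver 0→3: n3:foll/t1/[-]
after 5 — deliver 3→0: n0:lead/t1/[-]
after 6 — propose(0,'x'): n0:lead/t1/[x]
after 7 — deliver 0→4: n4:foll/t1/[-]
after 8 — deliver 4→0: ·
after 9 — deliver 0→2: n2:foll/t1/[-]
after 10 — deliver 2→0: ·
after 11 — deliver 3→0: ·
after 12 — crash(2): n2:✗foll/t1/[-]
after 13 — deliver 3→2: ·
after 14 — crash(3): n3:✗foll/t1/[-]
after 15 — deliver 0→1: n1:foll/t1/[x]
after 16 — propose(4,'w'): ·
after 17 — deliver 4→3: ·
after 18 — recover(2): n2:foll/t1/[-]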